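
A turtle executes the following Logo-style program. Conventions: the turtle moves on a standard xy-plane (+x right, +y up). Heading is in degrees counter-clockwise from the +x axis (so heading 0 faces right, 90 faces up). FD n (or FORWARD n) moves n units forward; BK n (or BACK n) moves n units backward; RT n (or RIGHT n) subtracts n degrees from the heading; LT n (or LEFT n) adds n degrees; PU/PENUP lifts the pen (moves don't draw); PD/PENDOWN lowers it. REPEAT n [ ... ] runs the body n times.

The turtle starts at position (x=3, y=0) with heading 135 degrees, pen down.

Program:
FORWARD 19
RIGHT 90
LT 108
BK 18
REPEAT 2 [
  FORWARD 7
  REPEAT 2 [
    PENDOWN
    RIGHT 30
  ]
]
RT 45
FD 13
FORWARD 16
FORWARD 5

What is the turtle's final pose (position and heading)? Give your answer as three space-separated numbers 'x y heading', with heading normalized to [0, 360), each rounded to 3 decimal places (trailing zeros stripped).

Answer: 32.257 8.363 348

Derivation:
Executing turtle program step by step:
Start: pos=(3,0), heading=135, pen down
FD 19: (3,0) -> (-10.435,13.435) [heading=135, draw]
RT 90: heading 135 -> 45
LT 108: heading 45 -> 153
BK 18: (-10.435,13.435) -> (5.603,5.263) [heading=153, draw]
REPEAT 2 [
  -- iteration 1/2 --
  FD 7: (5.603,5.263) -> (-0.634,8.441) [heading=153, draw]
  REPEAT 2 [
    -- iteration 1/2 --
    PD: pen down
    RT 30: heading 153 -> 123
    -- iteration 2/2 --
    PD: pen down
    RT 30: heading 123 -> 93
  ]
  -- iteration 2/2 --
  FD 7: (-0.634,8.441) -> (-1,15.432) [heading=93, draw]
  REPEAT 2 [
    -- iteration 1/2 --
    PD: pen down
    RT 30: heading 93 -> 63
    -- iteration 2/2 --
    PD: pen down
    RT 30: heading 63 -> 33
  ]
]
RT 45: heading 33 -> 348
FD 13: (-1,15.432) -> (11.716,12.729) [heading=348, draw]
FD 16: (11.716,12.729) -> (27.366,9.402) [heading=348, draw]
FD 5: (27.366,9.402) -> (32.257,8.363) [heading=348, draw]
Final: pos=(32.257,8.363), heading=348, 7 segment(s) drawn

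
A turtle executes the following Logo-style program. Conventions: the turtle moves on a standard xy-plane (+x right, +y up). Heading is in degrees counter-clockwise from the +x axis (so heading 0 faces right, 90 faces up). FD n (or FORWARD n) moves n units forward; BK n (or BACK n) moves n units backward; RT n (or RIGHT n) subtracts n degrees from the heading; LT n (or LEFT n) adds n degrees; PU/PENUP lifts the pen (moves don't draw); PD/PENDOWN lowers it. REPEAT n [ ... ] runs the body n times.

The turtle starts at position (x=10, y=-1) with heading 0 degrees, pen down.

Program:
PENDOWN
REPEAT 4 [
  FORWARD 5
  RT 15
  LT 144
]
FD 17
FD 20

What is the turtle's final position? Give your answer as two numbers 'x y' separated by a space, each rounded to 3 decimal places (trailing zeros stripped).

Executing turtle program step by step:
Start: pos=(10,-1), heading=0, pen down
PD: pen down
REPEAT 4 [
  -- iteration 1/4 --
  FD 5: (10,-1) -> (15,-1) [heading=0, draw]
  RT 15: heading 0 -> 345
  LT 144: heading 345 -> 129
  -- iteration 2/4 --
  FD 5: (15,-1) -> (11.853,2.886) [heading=129, draw]
  RT 15: heading 129 -> 114
  LT 144: heading 114 -> 258
  -- iteration 3/4 --
  FD 5: (11.853,2.886) -> (10.814,-2.005) [heading=258, draw]
  RT 15: heading 258 -> 243
  LT 144: heading 243 -> 27
  -- iteration 4/4 --
  FD 5: (10.814,-2.005) -> (15.269,0.265) [heading=27, draw]
  RT 15: heading 27 -> 12
  LT 144: heading 12 -> 156
]
FD 17: (15.269,0.265) -> (-0.261,7.179) [heading=156, draw]
FD 20: (-0.261,7.179) -> (-18.532,15.314) [heading=156, draw]
Final: pos=(-18.532,15.314), heading=156, 6 segment(s) drawn

Answer: -18.532 15.314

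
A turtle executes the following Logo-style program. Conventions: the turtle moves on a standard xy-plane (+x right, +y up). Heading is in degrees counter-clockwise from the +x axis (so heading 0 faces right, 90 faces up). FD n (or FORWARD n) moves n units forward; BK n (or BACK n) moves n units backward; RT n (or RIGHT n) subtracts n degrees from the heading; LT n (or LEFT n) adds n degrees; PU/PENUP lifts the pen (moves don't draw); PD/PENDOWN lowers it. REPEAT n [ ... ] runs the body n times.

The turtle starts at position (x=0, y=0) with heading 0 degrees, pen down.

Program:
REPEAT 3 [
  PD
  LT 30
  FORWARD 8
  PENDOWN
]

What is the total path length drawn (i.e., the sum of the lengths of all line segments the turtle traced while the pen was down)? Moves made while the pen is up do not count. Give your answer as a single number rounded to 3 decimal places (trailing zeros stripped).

Executing turtle program step by step:
Start: pos=(0,0), heading=0, pen down
REPEAT 3 [
  -- iteration 1/3 --
  PD: pen down
  LT 30: heading 0 -> 30
  FD 8: (0,0) -> (6.928,4) [heading=30, draw]
  PD: pen down
  -- iteration 2/3 --
  PD: pen down
  LT 30: heading 30 -> 60
  FD 8: (6.928,4) -> (10.928,10.928) [heading=60, draw]
  PD: pen down
  -- iteration 3/3 --
  PD: pen down
  LT 30: heading 60 -> 90
  FD 8: (10.928,10.928) -> (10.928,18.928) [heading=90, draw]
  PD: pen down
]
Final: pos=(10.928,18.928), heading=90, 3 segment(s) drawn

Segment lengths:
  seg 1: (0,0) -> (6.928,4), length = 8
  seg 2: (6.928,4) -> (10.928,10.928), length = 8
  seg 3: (10.928,10.928) -> (10.928,18.928), length = 8
Total = 24

Answer: 24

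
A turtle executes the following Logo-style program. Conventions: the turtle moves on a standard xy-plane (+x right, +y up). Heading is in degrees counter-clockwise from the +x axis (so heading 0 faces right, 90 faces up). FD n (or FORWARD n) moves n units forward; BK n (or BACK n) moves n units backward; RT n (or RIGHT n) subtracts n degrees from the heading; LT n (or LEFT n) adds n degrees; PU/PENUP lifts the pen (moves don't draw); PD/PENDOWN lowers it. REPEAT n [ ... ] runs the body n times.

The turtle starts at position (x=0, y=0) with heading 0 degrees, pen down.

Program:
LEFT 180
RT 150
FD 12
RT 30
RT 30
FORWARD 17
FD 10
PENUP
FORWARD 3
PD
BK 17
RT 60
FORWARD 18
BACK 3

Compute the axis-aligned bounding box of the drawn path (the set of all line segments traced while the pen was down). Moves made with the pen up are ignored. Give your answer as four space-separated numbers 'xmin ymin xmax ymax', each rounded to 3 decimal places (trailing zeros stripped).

Answer: 0 -18.5 36.373 6

Derivation:
Executing turtle program step by step:
Start: pos=(0,0), heading=0, pen down
LT 180: heading 0 -> 180
RT 150: heading 180 -> 30
FD 12: (0,0) -> (10.392,6) [heading=30, draw]
RT 30: heading 30 -> 0
RT 30: heading 0 -> 330
FD 17: (10.392,6) -> (25.115,-2.5) [heading=330, draw]
FD 10: (25.115,-2.5) -> (33.775,-7.5) [heading=330, draw]
PU: pen up
FD 3: (33.775,-7.5) -> (36.373,-9) [heading=330, move]
PD: pen down
BK 17: (36.373,-9) -> (21.651,-0.5) [heading=330, draw]
RT 60: heading 330 -> 270
FD 18: (21.651,-0.5) -> (21.651,-18.5) [heading=270, draw]
BK 3: (21.651,-18.5) -> (21.651,-15.5) [heading=270, draw]
Final: pos=(21.651,-15.5), heading=270, 6 segment(s) drawn

Segment endpoints: x in {0, 10.392, 21.651, 25.115, 33.775, 36.373}, y in {-18.5, -15.5, -9, -7.5, -2.5, -0.5, 0, 6}
xmin=0, ymin=-18.5, xmax=36.373, ymax=6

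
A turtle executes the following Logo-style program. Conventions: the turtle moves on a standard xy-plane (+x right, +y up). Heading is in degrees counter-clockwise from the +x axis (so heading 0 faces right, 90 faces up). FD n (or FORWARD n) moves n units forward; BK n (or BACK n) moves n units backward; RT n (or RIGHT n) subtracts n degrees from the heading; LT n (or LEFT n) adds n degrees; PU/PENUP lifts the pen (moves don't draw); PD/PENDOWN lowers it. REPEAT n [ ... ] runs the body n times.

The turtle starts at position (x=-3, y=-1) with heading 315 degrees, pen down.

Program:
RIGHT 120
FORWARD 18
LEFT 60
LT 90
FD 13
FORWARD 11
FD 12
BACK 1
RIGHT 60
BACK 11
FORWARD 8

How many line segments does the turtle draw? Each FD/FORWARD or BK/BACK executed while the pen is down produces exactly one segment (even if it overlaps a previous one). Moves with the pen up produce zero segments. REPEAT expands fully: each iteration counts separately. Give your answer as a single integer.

Answer: 7

Derivation:
Executing turtle program step by step:
Start: pos=(-3,-1), heading=315, pen down
RT 120: heading 315 -> 195
FD 18: (-3,-1) -> (-20.387,-5.659) [heading=195, draw]
LT 60: heading 195 -> 255
LT 90: heading 255 -> 345
FD 13: (-20.387,-5.659) -> (-7.83,-9.023) [heading=345, draw]
FD 11: (-7.83,-9.023) -> (2.796,-11.87) [heading=345, draw]
FD 12: (2.796,-11.87) -> (14.387,-14.976) [heading=345, draw]
BK 1: (14.387,-14.976) -> (13.421,-14.717) [heading=345, draw]
RT 60: heading 345 -> 285
BK 11: (13.421,-14.717) -> (10.574,-4.092) [heading=285, draw]
FD 8: (10.574,-4.092) -> (12.644,-11.82) [heading=285, draw]
Final: pos=(12.644,-11.82), heading=285, 7 segment(s) drawn
Segments drawn: 7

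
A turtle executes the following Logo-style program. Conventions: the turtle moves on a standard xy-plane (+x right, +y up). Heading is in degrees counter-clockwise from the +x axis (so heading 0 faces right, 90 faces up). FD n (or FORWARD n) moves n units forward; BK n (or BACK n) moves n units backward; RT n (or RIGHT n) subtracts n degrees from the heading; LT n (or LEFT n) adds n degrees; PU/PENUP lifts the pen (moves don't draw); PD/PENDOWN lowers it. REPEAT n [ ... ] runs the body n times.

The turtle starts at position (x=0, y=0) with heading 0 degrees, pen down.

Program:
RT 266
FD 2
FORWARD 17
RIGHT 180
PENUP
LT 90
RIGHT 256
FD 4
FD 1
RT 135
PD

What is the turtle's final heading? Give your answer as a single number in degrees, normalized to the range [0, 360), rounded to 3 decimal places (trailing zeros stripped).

Executing turtle program step by step:
Start: pos=(0,0), heading=0, pen down
RT 266: heading 0 -> 94
FD 2: (0,0) -> (-0.14,1.995) [heading=94, draw]
FD 17: (-0.14,1.995) -> (-1.325,18.954) [heading=94, draw]
RT 180: heading 94 -> 274
PU: pen up
LT 90: heading 274 -> 4
RT 256: heading 4 -> 108
FD 4: (-1.325,18.954) -> (-2.561,22.758) [heading=108, move]
FD 1: (-2.561,22.758) -> (-2.87,23.709) [heading=108, move]
RT 135: heading 108 -> 333
PD: pen down
Final: pos=(-2.87,23.709), heading=333, 2 segment(s) drawn

Answer: 333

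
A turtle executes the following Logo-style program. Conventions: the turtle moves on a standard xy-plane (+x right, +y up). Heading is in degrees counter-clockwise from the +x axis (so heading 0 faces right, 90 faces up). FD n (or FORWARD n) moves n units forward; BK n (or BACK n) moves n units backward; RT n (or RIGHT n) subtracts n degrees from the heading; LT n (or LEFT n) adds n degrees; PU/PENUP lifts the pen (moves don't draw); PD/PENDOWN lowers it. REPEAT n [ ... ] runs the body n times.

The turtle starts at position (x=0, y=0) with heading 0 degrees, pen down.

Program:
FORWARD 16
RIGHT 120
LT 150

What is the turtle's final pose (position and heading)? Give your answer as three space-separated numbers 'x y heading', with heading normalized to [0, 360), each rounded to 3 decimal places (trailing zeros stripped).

Executing turtle program step by step:
Start: pos=(0,0), heading=0, pen down
FD 16: (0,0) -> (16,0) [heading=0, draw]
RT 120: heading 0 -> 240
LT 150: heading 240 -> 30
Final: pos=(16,0), heading=30, 1 segment(s) drawn

Answer: 16 0 30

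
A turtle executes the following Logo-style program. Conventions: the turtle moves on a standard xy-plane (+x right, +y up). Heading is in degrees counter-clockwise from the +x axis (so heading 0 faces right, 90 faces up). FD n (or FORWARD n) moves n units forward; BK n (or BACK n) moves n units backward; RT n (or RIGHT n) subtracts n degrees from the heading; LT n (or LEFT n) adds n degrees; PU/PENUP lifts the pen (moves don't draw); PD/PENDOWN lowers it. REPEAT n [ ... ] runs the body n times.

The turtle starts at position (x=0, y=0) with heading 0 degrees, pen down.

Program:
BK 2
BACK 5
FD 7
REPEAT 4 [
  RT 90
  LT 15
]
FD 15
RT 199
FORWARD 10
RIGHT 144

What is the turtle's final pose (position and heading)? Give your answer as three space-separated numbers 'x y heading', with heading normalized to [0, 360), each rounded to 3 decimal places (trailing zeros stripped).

Answer: -0.047 6.43 77

Derivation:
Executing turtle program step by step:
Start: pos=(0,0), heading=0, pen down
BK 2: (0,0) -> (-2,0) [heading=0, draw]
BK 5: (-2,0) -> (-7,0) [heading=0, draw]
FD 7: (-7,0) -> (0,0) [heading=0, draw]
REPEAT 4 [
  -- iteration 1/4 --
  RT 90: heading 0 -> 270
  LT 15: heading 270 -> 285
  -- iteration 2/4 --
  RT 90: heading 285 -> 195
  LT 15: heading 195 -> 210
  -- iteration 3/4 --
  RT 90: heading 210 -> 120
  LT 15: heading 120 -> 135
  -- iteration 4/4 --
  RT 90: heading 135 -> 45
  LT 15: heading 45 -> 60
]
FD 15: (0,0) -> (7.5,12.99) [heading=60, draw]
RT 199: heading 60 -> 221
FD 10: (7.5,12.99) -> (-0.047,6.43) [heading=221, draw]
RT 144: heading 221 -> 77
Final: pos=(-0.047,6.43), heading=77, 5 segment(s) drawn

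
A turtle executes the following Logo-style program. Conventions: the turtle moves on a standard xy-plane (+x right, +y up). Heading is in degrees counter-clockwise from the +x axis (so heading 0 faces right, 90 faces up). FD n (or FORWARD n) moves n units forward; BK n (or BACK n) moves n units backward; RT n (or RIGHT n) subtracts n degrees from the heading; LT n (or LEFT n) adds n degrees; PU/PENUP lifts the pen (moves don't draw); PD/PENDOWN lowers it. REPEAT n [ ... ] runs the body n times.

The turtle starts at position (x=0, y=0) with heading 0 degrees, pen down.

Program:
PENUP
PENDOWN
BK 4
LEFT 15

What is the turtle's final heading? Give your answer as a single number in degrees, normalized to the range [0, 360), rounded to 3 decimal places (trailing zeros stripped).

Executing turtle program step by step:
Start: pos=(0,0), heading=0, pen down
PU: pen up
PD: pen down
BK 4: (0,0) -> (-4,0) [heading=0, draw]
LT 15: heading 0 -> 15
Final: pos=(-4,0), heading=15, 1 segment(s) drawn

Answer: 15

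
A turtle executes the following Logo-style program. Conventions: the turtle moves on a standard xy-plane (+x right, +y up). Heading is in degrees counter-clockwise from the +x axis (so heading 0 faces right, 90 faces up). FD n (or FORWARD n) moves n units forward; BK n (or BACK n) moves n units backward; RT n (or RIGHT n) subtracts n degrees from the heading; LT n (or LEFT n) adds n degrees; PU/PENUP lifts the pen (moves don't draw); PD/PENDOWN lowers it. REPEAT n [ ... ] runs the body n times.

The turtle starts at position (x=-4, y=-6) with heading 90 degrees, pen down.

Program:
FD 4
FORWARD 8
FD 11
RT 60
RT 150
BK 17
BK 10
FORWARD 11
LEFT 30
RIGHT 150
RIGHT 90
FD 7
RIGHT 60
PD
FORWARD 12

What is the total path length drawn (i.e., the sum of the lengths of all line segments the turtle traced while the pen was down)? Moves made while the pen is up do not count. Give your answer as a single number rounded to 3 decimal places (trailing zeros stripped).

Executing turtle program step by step:
Start: pos=(-4,-6), heading=90, pen down
FD 4: (-4,-6) -> (-4,-2) [heading=90, draw]
FD 8: (-4,-2) -> (-4,6) [heading=90, draw]
FD 11: (-4,6) -> (-4,17) [heading=90, draw]
RT 60: heading 90 -> 30
RT 150: heading 30 -> 240
BK 17: (-4,17) -> (4.5,31.722) [heading=240, draw]
BK 10: (4.5,31.722) -> (9.5,40.383) [heading=240, draw]
FD 11: (9.5,40.383) -> (4,30.856) [heading=240, draw]
LT 30: heading 240 -> 270
RT 150: heading 270 -> 120
RT 90: heading 120 -> 30
FD 7: (4,30.856) -> (10.062,34.356) [heading=30, draw]
RT 60: heading 30 -> 330
PD: pen down
FD 12: (10.062,34.356) -> (20.454,28.356) [heading=330, draw]
Final: pos=(20.454,28.356), heading=330, 8 segment(s) drawn

Segment lengths:
  seg 1: (-4,-6) -> (-4,-2), length = 4
  seg 2: (-4,-2) -> (-4,6), length = 8
  seg 3: (-4,6) -> (-4,17), length = 11
  seg 4: (-4,17) -> (4.5,31.722), length = 17
  seg 5: (4.5,31.722) -> (9.5,40.383), length = 10
  seg 6: (9.5,40.383) -> (4,30.856), length = 11
  seg 7: (4,30.856) -> (10.062,34.356), length = 7
  seg 8: (10.062,34.356) -> (20.454,28.356), length = 12
Total = 80

Answer: 80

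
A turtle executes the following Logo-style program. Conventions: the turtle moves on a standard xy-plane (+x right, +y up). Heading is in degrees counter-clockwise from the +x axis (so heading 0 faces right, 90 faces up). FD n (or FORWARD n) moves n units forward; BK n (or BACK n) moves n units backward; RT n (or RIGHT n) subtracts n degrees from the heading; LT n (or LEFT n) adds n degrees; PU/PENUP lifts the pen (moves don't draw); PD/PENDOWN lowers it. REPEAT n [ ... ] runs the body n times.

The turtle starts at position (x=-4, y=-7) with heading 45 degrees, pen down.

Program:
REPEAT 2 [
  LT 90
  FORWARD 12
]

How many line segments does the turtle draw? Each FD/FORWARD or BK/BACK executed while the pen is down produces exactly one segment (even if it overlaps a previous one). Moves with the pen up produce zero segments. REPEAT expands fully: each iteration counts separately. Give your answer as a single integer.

Answer: 2

Derivation:
Executing turtle program step by step:
Start: pos=(-4,-7), heading=45, pen down
REPEAT 2 [
  -- iteration 1/2 --
  LT 90: heading 45 -> 135
  FD 12: (-4,-7) -> (-12.485,1.485) [heading=135, draw]
  -- iteration 2/2 --
  LT 90: heading 135 -> 225
  FD 12: (-12.485,1.485) -> (-20.971,-7) [heading=225, draw]
]
Final: pos=(-20.971,-7), heading=225, 2 segment(s) drawn
Segments drawn: 2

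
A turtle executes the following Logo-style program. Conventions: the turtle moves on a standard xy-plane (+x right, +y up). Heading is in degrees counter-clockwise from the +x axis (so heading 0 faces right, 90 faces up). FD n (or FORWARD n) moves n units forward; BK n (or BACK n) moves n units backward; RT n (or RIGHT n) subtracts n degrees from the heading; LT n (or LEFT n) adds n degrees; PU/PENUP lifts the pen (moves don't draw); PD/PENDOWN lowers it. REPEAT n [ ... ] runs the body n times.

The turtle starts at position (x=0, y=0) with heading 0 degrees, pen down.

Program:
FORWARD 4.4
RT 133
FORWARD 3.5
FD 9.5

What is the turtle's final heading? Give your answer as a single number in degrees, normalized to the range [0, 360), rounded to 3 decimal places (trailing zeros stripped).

Executing turtle program step by step:
Start: pos=(0,0), heading=0, pen down
FD 4.4: (0,0) -> (4.4,0) [heading=0, draw]
RT 133: heading 0 -> 227
FD 3.5: (4.4,0) -> (2.013,-2.56) [heading=227, draw]
FD 9.5: (2.013,-2.56) -> (-4.466,-9.508) [heading=227, draw]
Final: pos=(-4.466,-9.508), heading=227, 3 segment(s) drawn

Answer: 227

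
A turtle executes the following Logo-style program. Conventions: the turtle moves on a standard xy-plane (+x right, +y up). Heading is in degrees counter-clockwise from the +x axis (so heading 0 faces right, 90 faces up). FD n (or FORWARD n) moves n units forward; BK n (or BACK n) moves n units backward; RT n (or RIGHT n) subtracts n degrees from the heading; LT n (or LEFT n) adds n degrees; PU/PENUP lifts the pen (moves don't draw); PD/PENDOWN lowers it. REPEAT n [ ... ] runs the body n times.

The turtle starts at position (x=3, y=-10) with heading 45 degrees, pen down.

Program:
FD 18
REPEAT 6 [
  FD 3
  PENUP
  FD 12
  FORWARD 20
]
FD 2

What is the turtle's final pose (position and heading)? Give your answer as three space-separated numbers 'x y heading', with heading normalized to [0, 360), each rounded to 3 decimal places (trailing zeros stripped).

Answer: 165.635 152.635 45

Derivation:
Executing turtle program step by step:
Start: pos=(3,-10), heading=45, pen down
FD 18: (3,-10) -> (15.728,2.728) [heading=45, draw]
REPEAT 6 [
  -- iteration 1/6 --
  FD 3: (15.728,2.728) -> (17.849,4.849) [heading=45, draw]
  PU: pen up
  FD 12: (17.849,4.849) -> (26.335,13.335) [heading=45, move]
  FD 20: (26.335,13.335) -> (40.477,27.477) [heading=45, move]
  -- iteration 2/6 --
  FD 3: (40.477,27.477) -> (42.598,29.598) [heading=45, move]
  PU: pen up
  FD 12: (42.598,29.598) -> (51.083,38.083) [heading=45, move]
  FD 20: (51.083,38.083) -> (65.225,52.225) [heading=45, move]
  -- iteration 3/6 --
  FD 3: (65.225,52.225) -> (67.347,54.347) [heading=45, move]
  PU: pen up
  FD 12: (67.347,54.347) -> (75.832,62.832) [heading=45, move]
  FD 20: (75.832,62.832) -> (89.974,76.974) [heading=45, move]
  -- iteration 4/6 --
  FD 3: (89.974,76.974) -> (92.095,79.095) [heading=45, move]
  PU: pen up
  FD 12: (92.095,79.095) -> (100.581,87.581) [heading=45, move]
  FD 20: (100.581,87.581) -> (114.723,101.723) [heading=45, move]
  -- iteration 5/6 --
  FD 3: (114.723,101.723) -> (116.844,103.844) [heading=45, move]
  PU: pen up
  FD 12: (116.844,103.844) -> (125.329,112.329) [heading=45, move]
  FD 20: (125.329,112.329) -> (139.472,126.472) [heading=45, move]
  -- iteration 6/6 --
  FD 3: (139.472,126.472) -> (141.593,128.593) [heading=45, move]
  PU: pen up
  FD 12: (141.593,128.593) -> (150.078,137.078) [heading=45, move]
  FD 20: (150.078,137.078) -> (164.22,151.22) [heading=45, move]
]
FD 2: (164.22,151.22) -> (165.635,152.635) [heading=45, move]
Final: pos=(165.635,152.635), heading=45, 2 segment(s) drawn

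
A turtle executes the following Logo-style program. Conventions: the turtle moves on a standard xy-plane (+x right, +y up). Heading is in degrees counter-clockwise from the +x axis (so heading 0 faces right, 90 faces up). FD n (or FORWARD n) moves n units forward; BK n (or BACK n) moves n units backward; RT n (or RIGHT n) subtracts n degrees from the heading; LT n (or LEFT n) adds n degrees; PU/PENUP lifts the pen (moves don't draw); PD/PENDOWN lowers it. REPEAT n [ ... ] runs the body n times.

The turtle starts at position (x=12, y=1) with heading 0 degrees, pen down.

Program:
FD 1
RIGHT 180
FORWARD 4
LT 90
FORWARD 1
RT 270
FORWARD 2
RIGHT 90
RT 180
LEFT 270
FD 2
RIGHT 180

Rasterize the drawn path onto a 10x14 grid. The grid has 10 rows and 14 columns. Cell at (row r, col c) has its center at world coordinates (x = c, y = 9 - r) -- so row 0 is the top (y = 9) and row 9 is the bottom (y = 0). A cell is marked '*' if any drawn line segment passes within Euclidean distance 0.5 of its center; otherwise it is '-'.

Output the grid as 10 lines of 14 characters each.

Answer: --------------
--------------
--------------
--------------
--------------
--------------
--------------
--------------
---------*****
---------*****

Derivation:
Segment 0: (12,1) -> (13,1)
Segment 1: (13,1) -> (9,1)
Segment 2: (9,1) -> (9,-0)
Segment 3: (9,-0) -> (11,0)
Segment 4: (11,0) -> (13,0)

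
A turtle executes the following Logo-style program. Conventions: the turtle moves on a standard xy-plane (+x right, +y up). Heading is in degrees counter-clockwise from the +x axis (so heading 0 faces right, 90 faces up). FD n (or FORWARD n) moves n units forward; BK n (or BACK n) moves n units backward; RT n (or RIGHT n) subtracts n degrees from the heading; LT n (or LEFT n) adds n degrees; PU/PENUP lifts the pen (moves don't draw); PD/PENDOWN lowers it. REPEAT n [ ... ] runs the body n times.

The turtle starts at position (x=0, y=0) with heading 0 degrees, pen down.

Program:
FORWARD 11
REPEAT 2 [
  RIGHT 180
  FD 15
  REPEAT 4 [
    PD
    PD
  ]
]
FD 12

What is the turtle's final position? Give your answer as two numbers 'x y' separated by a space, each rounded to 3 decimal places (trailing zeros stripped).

Answer: 23 0

Derivation:
Executing turtle program step by step:
Start: pos=(0,0), heading=0, pen down
FD 11: (0,0) -> (11,0) [heading=0, draw]
REPEAT 2 [
  -- iteration 1/2 --
  RT 180: heading 0 -> 180
  FD 15: (11,0) -> (-4,0) [heading=180, draw]
  REPEAT 4 [
    -- iteration 1/4 --
    PD: pen down
    PD: pen down
    -- iteration 2/4 --
    PD: pen down
    PD: pen down
    -- iteration 3/4 --
    PD: pen down
    PD: pen down
    -- iteration 4/4 --
    PD: pen down
    PD: pen down
  ]
  -- iteration 2/2 --
  RT 180: heading 180 -> 0
  FD 15: (-4,0) -> (11,0) [heading=0, draw]
  REPEAT 4 [
    -- iteration 1/4 --
    PD: pen down
    PD: pen down
    -- iteration 2/4 --
    PD: pen down
    PD: pen down
    -- iteration 3/4 --
    PD: pen down
    PD: pen down
    -- iteration 4/4 --
    PD: pen down
    PD: pen down
  ]
]
FD 12: (11,0) -> (23,0) [heading=0, draw]
Final: pos=(23,0), heading=0, 4 segment(s) drawn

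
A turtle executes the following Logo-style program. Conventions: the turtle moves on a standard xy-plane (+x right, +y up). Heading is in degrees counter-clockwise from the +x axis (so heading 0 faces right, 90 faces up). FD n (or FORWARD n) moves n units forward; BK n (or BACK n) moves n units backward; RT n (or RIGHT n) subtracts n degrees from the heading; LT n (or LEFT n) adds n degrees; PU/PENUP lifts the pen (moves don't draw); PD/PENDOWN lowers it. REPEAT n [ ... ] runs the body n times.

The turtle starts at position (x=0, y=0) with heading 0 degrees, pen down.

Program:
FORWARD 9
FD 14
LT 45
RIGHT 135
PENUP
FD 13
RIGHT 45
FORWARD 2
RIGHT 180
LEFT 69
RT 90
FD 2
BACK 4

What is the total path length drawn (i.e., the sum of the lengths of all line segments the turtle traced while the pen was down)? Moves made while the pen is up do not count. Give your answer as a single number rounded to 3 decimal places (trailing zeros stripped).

Executing turtle program step by step:
Start: pos=(0,0), heading=0, pen down
FD 9: (0,0) -> (9,0) [heading=0, draw]
FD 14: (9,0) -> (23,0) [heading=0, draw]
LT 45: heading 0 -> 45
RT 135: heading 45 -> 270
PU: pen up
FD 13: (23,0) -> (23,-13) [heading=270, move]
RT 45: heading 270 -> 225
FD 2: (23,-13) -> (21.586,-14.414) [heading=225, move]
RT 180: heading 225 -> 45
LT 69: heading 45 -> 114
RT 90: heading 114 -> 24
FD 2: (21.586,-14.414) -> (23.413,-13.601) [heading=24, move]
BK 4: (23.413,-13.601) -> (19.759,-15.228) [heading=24, move]
Final: pos=(19.759,-15.228), heading=24, 2 segment(s) drawn

Segment lengths:
  seg 1: (0,0) -> (9,0), length = 9
  seg 2: (9,0) -> (23,0), length = 14
Total = 23

Answer: 23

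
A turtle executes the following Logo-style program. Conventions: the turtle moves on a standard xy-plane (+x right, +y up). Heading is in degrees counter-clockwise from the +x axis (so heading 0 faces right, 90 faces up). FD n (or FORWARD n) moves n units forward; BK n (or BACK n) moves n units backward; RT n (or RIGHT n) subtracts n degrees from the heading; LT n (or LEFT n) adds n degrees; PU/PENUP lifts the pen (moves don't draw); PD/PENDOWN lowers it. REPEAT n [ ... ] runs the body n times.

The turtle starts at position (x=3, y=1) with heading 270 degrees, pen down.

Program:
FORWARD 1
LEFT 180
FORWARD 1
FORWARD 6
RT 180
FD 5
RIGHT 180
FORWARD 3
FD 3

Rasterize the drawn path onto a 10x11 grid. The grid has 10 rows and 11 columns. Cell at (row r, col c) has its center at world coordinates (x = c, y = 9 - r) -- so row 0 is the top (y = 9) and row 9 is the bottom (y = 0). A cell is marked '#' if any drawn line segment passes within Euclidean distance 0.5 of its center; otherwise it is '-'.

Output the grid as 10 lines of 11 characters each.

Answer: -----------
---#-------
---#-------
---#-------
---#-------
---#-------
---#-------
---#-------
---#-------
---#-------

Derivation:
Segment 0: (3,1) -> (3,0)
Segment 1: (3,0) -> (3,1)
Segment 2: (3,1) -> (3,7)
Segment 3: (3,7) -> (3,2)
Segment 4: (3,2) -> (3,5)
Segment 5: (3,5) -> (3,8)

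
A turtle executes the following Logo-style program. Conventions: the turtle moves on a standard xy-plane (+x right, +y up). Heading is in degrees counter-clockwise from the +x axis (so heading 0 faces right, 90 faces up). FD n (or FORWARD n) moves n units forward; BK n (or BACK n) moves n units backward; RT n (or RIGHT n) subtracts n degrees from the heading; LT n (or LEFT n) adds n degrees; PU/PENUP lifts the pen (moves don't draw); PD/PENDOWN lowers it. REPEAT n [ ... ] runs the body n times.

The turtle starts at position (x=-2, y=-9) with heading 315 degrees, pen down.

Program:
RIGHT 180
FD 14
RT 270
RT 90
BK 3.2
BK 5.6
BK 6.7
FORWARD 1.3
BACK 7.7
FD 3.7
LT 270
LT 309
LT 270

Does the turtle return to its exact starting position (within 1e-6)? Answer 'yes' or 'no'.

Executing turtle program step by step:
Start: pos=(-2,-9), heading=315, pen down
RT 180: heading 315 -> 135
FD 14: (-2,-9) -> (-11.899,0.899) [heading=135, draw]
RT 270: heading 135 -> 225
RT 90: heading 225 -> 135
BK 3.2: (-11.899,0.899) -> (-9.637,-1.363) [heading=135, draw]
BK 5.6: (-9.637,-1.363) -> (-5.677,-5.323) [heading=135, draw]
BK 6.7: (-5.677,-5.323) -> (-0.939,-10.061) [heading=135, draw]
FD 1.3: (-0.939,-10.061) -> (-1.859,-9.141) [heading=135, draw]
BK 7.7: (-1.859,-9.141) -> (3.586,-14.586) [heading=135, draw]
FD 3.7: (3.586,-14.586) -> (0.97,-11.97) [heading=135, draw]
LT 270: heading 135 -> 45
LT 309: heading 45 -> 354
LT 270: heading 354 -> 264
Final: pos=(0.97,-11.97), heading=264, 7 segment(s) drawn

Start position: (-2, -9)
Final position: (0.97, -11.97)
Distance = 4.2; >= 1e-6 -> NOT closed

Answer: no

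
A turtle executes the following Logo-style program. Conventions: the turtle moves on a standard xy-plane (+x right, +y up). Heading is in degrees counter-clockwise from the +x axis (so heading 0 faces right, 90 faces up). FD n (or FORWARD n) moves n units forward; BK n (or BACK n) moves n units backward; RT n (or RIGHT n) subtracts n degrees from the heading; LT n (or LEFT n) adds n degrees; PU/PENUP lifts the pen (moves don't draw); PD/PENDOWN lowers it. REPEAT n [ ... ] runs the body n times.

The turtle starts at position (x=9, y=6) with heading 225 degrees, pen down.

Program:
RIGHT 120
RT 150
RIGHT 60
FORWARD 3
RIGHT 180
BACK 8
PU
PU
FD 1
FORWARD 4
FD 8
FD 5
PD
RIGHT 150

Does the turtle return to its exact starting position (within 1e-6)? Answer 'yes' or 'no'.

Answer: no

Derivation:
Executing turtle program step by step:
Start: pos=(9,6), heading=225, pen down
RT 120: heading 225 -> 105
RT 150: heading 105 -> 315
RT 60: heading 315 -> 255
FD 3: (9,6) -> (8.224,3.102) [heading=255, draw]
RT 180: heading 255 -> 75
BK 8: (8.224,3.102) -> (6.153,-4.625) [heading=75, draw]
PU: pen up
PU: pen up
FD 1: (6.153,-4.625) -> (6.412,-3.659) [heading=75, move]
FD 4: (6.412,-3.659) -> (7.447,0.204) [heading=75, move]
FD 8: (7.447,0.204) -> (9.518,7.932) [heading=75, move]
FD 5: (9.518,7.932) -> (10.812,12.761) [heading=75, move]
PD: pen down
RT 150: heading 75 -> 285
Final: pos=(10.812,12.761), heading=285, 2 segment(s) drawn

Start position: (9, 6)
Final position: (10.812, 12.761)
Distance = 7; >= 1e-6 -> NOT closed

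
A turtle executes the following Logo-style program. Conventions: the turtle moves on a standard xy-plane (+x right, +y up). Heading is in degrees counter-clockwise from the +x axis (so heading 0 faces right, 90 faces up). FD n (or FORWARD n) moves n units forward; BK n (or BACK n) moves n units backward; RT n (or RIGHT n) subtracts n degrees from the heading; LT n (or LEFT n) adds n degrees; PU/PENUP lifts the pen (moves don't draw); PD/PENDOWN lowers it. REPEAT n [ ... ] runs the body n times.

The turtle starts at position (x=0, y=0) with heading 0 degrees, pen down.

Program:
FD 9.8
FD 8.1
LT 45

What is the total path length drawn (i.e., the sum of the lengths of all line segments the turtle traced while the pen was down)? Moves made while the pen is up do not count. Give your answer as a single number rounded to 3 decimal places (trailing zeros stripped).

Executing turtle program step by step:
Start: pos=(0,0), heading=0, pen down
FD 9.8: (0,0) -> (9.8,0) [heading=0, draw]
FD 8.1: (9.8,0) -> (17.9,0) [heading=0, draw]
LT 45: heading 0 -> 45
Final: pos=(17.9,0), heading=45, 2 segment(s) drawn

Segment lengths:
  seg 1: (0,0) -> (9.8,0), length = 9.8
  seg 2: (9.8,0) -> (17.9,0), length = 8.1
Total = 17.9

Answer: 17.9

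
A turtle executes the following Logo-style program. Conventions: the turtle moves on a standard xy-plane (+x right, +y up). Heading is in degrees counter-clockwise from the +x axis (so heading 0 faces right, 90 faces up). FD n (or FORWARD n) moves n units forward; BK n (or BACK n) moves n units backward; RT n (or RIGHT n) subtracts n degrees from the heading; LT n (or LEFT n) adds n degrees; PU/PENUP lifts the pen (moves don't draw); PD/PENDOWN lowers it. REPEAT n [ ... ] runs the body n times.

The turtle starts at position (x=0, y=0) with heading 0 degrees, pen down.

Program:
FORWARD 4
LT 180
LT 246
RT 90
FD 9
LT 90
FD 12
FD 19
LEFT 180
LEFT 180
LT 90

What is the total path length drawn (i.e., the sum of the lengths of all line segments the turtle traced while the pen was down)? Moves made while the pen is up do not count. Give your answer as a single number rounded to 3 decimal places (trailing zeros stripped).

Answer: 44

Derivation:
Executing turtle program step by step:
Start: pos=(0,0), heading=0, pen down
FD 4: (0,0) -> (4,0) [heading=0, draw]
LT 180: heading 0 -> 180
LT 246: heading 180 -> 66
RT 90: heading 66 -> 336
FD 9: (4,0) -> (12.222,-3.661) [heading=336, draw]
LT 90: heading 336 -> 66
FD 12: (12.222,-3.661) -> (17.103,7.302) [heading=66, draw]
FD 19: (17.103,7.302) -> (24.831,24.659) [heading=66, draw]
LT 180: heading 66 -> 246
LT 180: heading 246 -> 66
LT 90: heading 66 -> 156
Final: pos=(24.831,24.659), heading=156, 4 segment(s) drawn

Segment lengths:
  seg 1: (0,0) -> (4,0), length = 4
  seg 2: (4,0) -> (12.222,-3.661), length = 9
  seg 3: (12.222,-3.661) -> (17.103,7.302), length = 12
  seg 4: (17.103,7.302) -> (24.831,24.659), length = 19
Total = 44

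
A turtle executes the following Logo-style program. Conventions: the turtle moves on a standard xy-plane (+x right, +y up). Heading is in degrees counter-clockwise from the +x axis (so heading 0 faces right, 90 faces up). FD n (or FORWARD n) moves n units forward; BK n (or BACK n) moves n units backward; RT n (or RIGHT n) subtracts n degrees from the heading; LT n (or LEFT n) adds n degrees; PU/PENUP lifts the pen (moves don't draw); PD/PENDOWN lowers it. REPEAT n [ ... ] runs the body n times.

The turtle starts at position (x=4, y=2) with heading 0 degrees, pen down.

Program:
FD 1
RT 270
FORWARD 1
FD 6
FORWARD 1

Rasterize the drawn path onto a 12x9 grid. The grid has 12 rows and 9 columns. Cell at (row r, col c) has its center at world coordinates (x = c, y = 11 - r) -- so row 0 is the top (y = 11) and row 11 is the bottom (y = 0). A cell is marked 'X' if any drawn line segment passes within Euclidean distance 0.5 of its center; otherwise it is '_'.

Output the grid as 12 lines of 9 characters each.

Segment 0: (4,2) -> (5,2)
Segment 1: (5,2) -> (5,3)
Segment 2: (5,3) -> (5,9)
Segment 3: (5,9) -> (5,10)

Answer: _________
_____X___
_____X___
_____X___
_____X___
_____X___
_____X___
_____X___
_____X___
____XX___
_________
_________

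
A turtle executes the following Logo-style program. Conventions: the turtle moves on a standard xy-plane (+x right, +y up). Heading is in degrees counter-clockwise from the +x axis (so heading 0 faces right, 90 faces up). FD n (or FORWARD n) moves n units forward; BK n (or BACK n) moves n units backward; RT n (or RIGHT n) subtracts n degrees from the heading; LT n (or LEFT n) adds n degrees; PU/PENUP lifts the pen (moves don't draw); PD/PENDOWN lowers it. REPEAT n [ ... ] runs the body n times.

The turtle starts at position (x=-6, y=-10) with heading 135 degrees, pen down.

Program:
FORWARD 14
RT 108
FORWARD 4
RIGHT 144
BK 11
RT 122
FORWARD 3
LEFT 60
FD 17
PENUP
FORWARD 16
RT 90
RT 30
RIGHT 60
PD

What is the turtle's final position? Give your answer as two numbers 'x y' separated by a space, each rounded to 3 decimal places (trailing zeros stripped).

Answer: -41.882 13.512

Derivation:
Executing turtle program step by step:
Start: pos=(-6,-10), heading=135, pen down
FD 14: (-6,-10) -> (-15.899,-0.101) [heading=135, draw]
RT 108: heading 135 -> 27
FD 4: (-15.899,-0.101) -> (-12.335,1.715) [heading=27, draw]
RT 144: heading 27 -> 243
BK 11: (-12.335,1.715) -> (-7.342,11.517) [heading=243, draw]
RT 122: heading 243 -> 121
FD 3: (-7.342,11.517) -> (-8.887,14.088) [heading=121, draw]
LT 60: heading 121 -> 181
FD 17: (-8.887,14.088) -> (-25.884,13.791) [heading=181, draw]
PU: pen up
FD 16: (-25.884,13.791) -> (-41.882,13.512) [heading=181, move]
RT 90: heading 181 -> 91
RT 30: heading 91 -> 61
RT 60: heading 61 -> 1
PD: pen down
Final: pos=(-41.882,13.512), heading=1, 5 segment(s) drawn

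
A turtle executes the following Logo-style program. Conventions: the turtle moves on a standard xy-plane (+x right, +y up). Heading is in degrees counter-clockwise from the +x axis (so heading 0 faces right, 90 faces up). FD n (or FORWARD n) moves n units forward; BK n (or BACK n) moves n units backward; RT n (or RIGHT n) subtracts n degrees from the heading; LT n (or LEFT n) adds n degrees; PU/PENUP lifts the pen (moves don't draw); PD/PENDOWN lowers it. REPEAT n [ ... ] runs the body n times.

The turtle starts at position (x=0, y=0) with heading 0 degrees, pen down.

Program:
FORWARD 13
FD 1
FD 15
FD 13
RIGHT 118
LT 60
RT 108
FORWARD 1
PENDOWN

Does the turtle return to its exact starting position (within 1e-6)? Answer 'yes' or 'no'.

Executing turtle program step by step:
Start: pos=(0,0), heading=0, pen down
FD 13: (0,0) -> (13,0) [heading=0, draw]
FD 1: (13,0) -> (14,0) [heading=0, draw]
FD 15: (14,0) -> (29,0) [heading=0, draw]
FD 13: (29,0) -> (42,0) [heading=0, draw]
RT 118: heading 0 -> 242
LT 60: heading 242 -> 302
RT 108: heading 302 -> 194
FD 1: (42,0) -> (41.03,-0.242) [heading=194, draw]
PD: pen down
Final: pos=(41.03,-0.242), heading=194, 5 segment(s) drawn

Start position: (0, 0)
Final position: (41.03, -0.242)
Distance = 41.03; >= 1e-6 -> NOT closed

Answer: no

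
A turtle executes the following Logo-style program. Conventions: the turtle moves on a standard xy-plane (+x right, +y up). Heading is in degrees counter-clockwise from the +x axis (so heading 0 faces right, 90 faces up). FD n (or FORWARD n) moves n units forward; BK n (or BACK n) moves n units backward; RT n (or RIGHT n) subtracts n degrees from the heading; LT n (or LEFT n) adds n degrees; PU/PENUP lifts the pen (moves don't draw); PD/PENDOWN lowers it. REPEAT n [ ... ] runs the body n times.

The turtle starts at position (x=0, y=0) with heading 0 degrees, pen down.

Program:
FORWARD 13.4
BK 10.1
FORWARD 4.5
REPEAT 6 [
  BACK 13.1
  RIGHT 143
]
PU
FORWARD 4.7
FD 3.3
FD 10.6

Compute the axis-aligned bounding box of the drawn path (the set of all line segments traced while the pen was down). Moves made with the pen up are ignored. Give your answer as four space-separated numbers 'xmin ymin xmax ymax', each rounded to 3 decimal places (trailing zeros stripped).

Executing turtle program step by step:
Start: pos=(0,0), heading=0, pen down
FD 13.4: (0,0) -> (13.4,0) [heading=0, draw]
BK 10.1: (13.4,0) -> (3.3,0) [heading=0, draw]
FD 4.5: (3.3,0) -> (7.8,0) [heading=0, draw]
REPEAT 6 [
  -- iteration 1/6 --
  BK 13.1: (7.8,0) -> (-5.3,0) [heading=0, draw]
  RT 143: heading 0 -> 217
  -- iteration 2/6 --
  BK 13.1: (-5.3,0) -> (5.162,7.884) [heading=217, draw]
  RT 143: heading 217 -> 74
  -- iteration 3/6 --
  BK 13.1: (5.162,7.884) -> (1.551,-4.709) [heading=74, draw]
  RT 143: heading 74 -> 291
  -- iteration 4/6 --
  BK 13.1: (1.551,-4.709) -> (-3.143,7.521) [heading=291, draw]
  RT 143: heading 291 -> 148
  -- iteration 5/6 --
  BK 13.1: (-3.143,7.521) -> (7.966,0.579) [heading=148, draw]
  RT 143: heading 148 -> 5
  -- iteration 6/6 --
  BK 13.1: (7.966,0.579) -> (-5.084,-0.563) [heading=5, draw]
  RT 143: heading 5 -> 222
]
PU: pen up
FD 4.7: (-5.084,-0.563) -> (-8.577,-3.707) [heading=222, move]
FD 3.3: (-8.577,-3.707) -> (-11.029,-5.916) [heading=222, move]
FD 10.6: (-11.029,-5.916) -> (-18.907,-13.008) [heading=222, move]
Final: pos=(-18.907,-13.008), heading=222, 9 segment(s) drawn

Segment endpoints: x in {-5.3, -5.084, -3.143, 0, 1.551, 3.3, 5.162, 7.8, 7.966, 13.4}, y in {-4.709, -0.563, 0, 0.579, 7.521, 7.884}
xmin=-5.3, ymin=-4.709, xmax=13.4, ymax=7.884

Answer: -5.3 -4.709 13.4 7.884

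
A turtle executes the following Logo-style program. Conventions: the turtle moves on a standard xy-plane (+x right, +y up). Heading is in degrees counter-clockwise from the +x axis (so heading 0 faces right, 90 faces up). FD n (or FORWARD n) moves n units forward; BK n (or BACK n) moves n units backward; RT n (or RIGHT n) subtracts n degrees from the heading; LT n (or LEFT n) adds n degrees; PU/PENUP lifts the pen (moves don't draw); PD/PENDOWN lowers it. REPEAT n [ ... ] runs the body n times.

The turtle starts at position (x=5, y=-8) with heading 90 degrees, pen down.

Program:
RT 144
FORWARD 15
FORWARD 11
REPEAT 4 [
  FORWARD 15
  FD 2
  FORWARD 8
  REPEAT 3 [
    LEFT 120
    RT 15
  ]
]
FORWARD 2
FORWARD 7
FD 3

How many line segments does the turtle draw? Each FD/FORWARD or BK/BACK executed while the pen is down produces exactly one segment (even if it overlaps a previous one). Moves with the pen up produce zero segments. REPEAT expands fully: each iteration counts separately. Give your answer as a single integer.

Executing turtle program step by step:
Start: pos=(5,-8), heading=90, pen down
RT 144: heading 90 -> 306
FD 15: (5,-8) -> (13.817,-20.135) [heading=306, draw]
FD 11: (13.817,-20.135) -> (20.282,-29.034) [heading=306, draw]
REPEAT 4 [
  -- iteration 1/4 --
  FD 15: (20.282,-29.034) -> (29.099,-41.17) [heading=306, draw]
  FD 2: (29.099,-41.17) -> (30.275,-42.788) [heading=306, draw]
  FD 8: (30.275,-42.788) -> (34.977,-49.26) [heading=306, draw]
  REPEAT 3 [
    -- iteration 1/3 --
    LT 120: heading 306 -> 66
    RT 15: heading 66 -> 51
    -- iteration 2/3 --
    LT 120: heading 51 -> 171
    RT 15: heading 171 -> 156
    -- iteration 3/3 --
    LT 120: heading 156 -> 276
    RT 15: heading 276 -> 261
  ]
  -- iteration 2/4 --
  FD 15: (34.977,-49.26) -> (32.631,-64.075) [heading=261, draw]
  FD 2: (32.631,-64.075) -> (32.318,-66.051) [heading=261, draw]
  FD 8: (32.318,-66.051) -> (31.066,-73.952) [heading=261, draw]
  REPEAT 3 [
    -- iteration 1/3 --
    LT 120: heading 261 -> 21
    RT 15: heading 21 -> 6
    -- iteration 2/3 --
    LT 120: heading 6 -> 126
    RT 15: heading 126 -> 111
    -- iteration 3/3 --
    LT 120: heading 111 -> 231
    RT 15: heading 231 -> 216
  ]
  -- iteration 3/4 --
  FD 15: (31.066,-73.952) -> (18.931,-82.769) [heading=216, draw]
  FD 2: (18.931,-82.769) -> (17.313,-83.944) [heading=216, draw]
  FD 8: (17.313,-83.944) -> (10.841,-88.647) [heading=216, draw]
  REPEAT 3 [
    -- iteration 1/3 --
    LT 120: heading 216 -> 336
    RT 15: heading 336 -> 321
    -- iteration 2/3 --
    LT 120: heading 321 -> 81
    RT 15: heading 81 -> 66
    -- iteration 3/3 --
    LT 120: heading 66 -> 186
    RT 15: heading 186 -> 171
  ]
  -- iteration 4/4 --
  FD 15: (10.841,-88.647) -> (-3.975,-86.3) [heading=171, draw]
  FD 2: (-3.975,-86.3) -> (-5.95,-85.987) [heading=171, draw]
  FD 8: (-5.95,-85.987) -> (-13.851,-84.736) [heading=171, draw]
  REPEAT 3 [
    -- iteration 1/3 --
    LT 120: heading 171 -> 291
    RT 15: heading 291 -> 276
    -- iteration 2/3 --
    LT 120: heading 276 -> 36
    RT 15: heading 36 -> 21
    -- iteration 3/3 --
    LT 120: heading 21 -> 141
    RT 15: heading 141 -> 126
  ]
]
FD 2: (-13.851,-84.736) -> (-15.027,-83.118) [heading=126, draw]
FD 7: (-15.027,-83.118) -> (-19.142,-77.455) [heading=126, draw]
FD 3: (-19.142,-77.455) -> (-20.905,-75.028) [heading=126, draw]
Final: pos=(-20.905,-75.028), heading=126, 17 segment(s) drawn
Segments drawn: 17

Answer: 17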